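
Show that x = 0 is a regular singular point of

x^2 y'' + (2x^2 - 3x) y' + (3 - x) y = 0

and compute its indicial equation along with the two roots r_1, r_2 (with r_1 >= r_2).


Divide by x^2 to reach normal form y'' + P_1(x) y' + P_2(x) y = 0 with P_1(x) = 2 - 3/x and P_2(x) = -1/x + 3/x^2.
x = 0 is a singular point because the y'-coefficient 2 - 3/x has a pole at x = 0 and the y-coefficient -1/x + 3/x^2 has a pole at x = 0.
It is a regular singular point because x P_1(x) = p(x) = 2x - 3 and x^2 P_2(x) = q(x) = 3 - x are polynomials, hence analytic at x = 0.
p(0) = -3,  q(0) = 3.
Indicial equation: r(r-1) + p(0) r + q(0) = 0, i.e. r^2 + (p(0) - 1) r + q(0) = 0, i.e. r^2 - 4 r + 3 = 0.
Discriminant: (-4)^2 - 4(3) = 4, so r = (4 ± 2)/2.
Solving: r_1 = 3, r_2 = 1.

indicial: r^2 - 4 r + 3 = 0; roots r_1 = 3, r_2 = 1


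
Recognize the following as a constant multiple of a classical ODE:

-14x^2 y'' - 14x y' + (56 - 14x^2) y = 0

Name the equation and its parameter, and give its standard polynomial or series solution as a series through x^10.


All three coefficients share the factor -14; dividing through by -14 gives  x^2 y'' + x y' + (x^2 - 4) y = 0.
This matches the Bessel equation x^2 y'' + x y' + (x^2 - nu^2) y = 0 with nu^2 = 4, so nu = 2; the solution bounded at x = 0 is J_2(x).
Frobenius at x = 0: indicial roots ±nu; for r = nu the recurrence k(k + 2nu) c_k = -c_{k-2} gives the standard series J_nu(x) = sum_{k>=0} (-1)^k / (k! (k+nu)!) (x/2)^(2k+nu). Evaluate the first 5 terms:
  k = 0: (-1)^0 / (0! * 2! * 2^2) x^2 = 1/(1*2*4) x^2 = (1/8) x^2
  k = 1: (-1)^1 / (1! * 3! * 2^4) x^4 = -1/(1*6*16) x^4 = (-1/96) x^4
  k = 2: (-1)^2 / (2! * 4! * 2^6) x^6 = 1/(2*24*64) x^6 = (1/3072) x^6
  k = 3: (-1)^3 / (3! * 5! * 2^8) x^8 = -1/(6*120*256) x^8 = (-1/184320) x^8
  k = 4: (-1)^4 / (4! * 6! * 2^10) x^10 = 1/(24*720*1024) x^10 = (1/17694720) x^10
Hence J_2(x) = x^10/17694720 - x^8/184320 + x^6/3072 - x^4/96 + x^2/8 + ....

J_2(x); series = x^10/17694720 - x^8/184320 + x^6/3072 - x^4/96 + x^2/8


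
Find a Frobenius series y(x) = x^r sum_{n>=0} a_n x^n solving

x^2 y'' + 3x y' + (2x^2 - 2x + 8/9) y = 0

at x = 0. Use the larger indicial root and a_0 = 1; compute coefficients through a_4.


Write in Frobenius form y'' + (p(x)/x) y' + (q(x)/x^2) y = 0:
  p(x) = 3,  q(x) = 2x^2 - 2x + 8/9.
Indicial equation: r(r-1) + (3) r + (8/9) = 0 -> roots r_1 = -2/3, r_2 = -4/3.
Take r = r_1 = -2/3. Let y(x) = x^r sum_{n>=0} a_n x^n with a_0 = 1.
Substitute y = x^r sum a_n x^n and match x^{r+n}. The recurrence is
  D(n) a_n - 2 a_{n-1} + 2 a_{n-2} = 0,  where D(n) = (r+n)(r+n-1) + (3)(r+n) + (8/9).
  a_n = [2 a_{n-1} - 2 a_{n-2}] / D(n).
Since the indicial polynomial factors as (r - r_1)(r - r_2), D(n) = (r_1 + n - r_1)(r_1 + n - r_2) = n(n + 2/3).
Evaluating step by step (a_0 = 1):
  n = 1: D(1) = 1(1 + 2/3) = 5/3; numerator = 2(1) = 2; a_1 = (2)/(5/3) = 6/5
  n = 2: D(2) = 2(2 + 2/3) = 16/3; numerator = 2(6/5) - 2(1) = 2/5; a_2 = (2/5)/(16/3) = 3/40
  n = 3: D(3) = 3(3 + 2/3) = 11; numerator = 2(3/40) - 2(6/5) = -9/4; a_3 = (-9/4)/(11) = -9/44
  n = 4: D(4) = 4(4 + 2/3) = 56/3; numerator = 2(-9/44) - 2(3/40) = -123/220; a_4 = (-123/220)/(56/3) = -369/12320

r = -2/3; a_0 = 1; a_1 = 6/5; a_2 = 3/40; a_3 = -9/44; a_4 = -369/12320


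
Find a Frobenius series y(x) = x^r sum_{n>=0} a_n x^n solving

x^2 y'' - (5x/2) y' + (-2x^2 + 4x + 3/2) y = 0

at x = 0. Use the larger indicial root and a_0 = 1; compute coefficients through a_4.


Write in Frobenius form y'' + (p(x)/x) y' + (q(x)/x^2) y = 0:
  p(x) = -5/2,  q(x) = -2x^2 + 4x + 3/2.
Indicial equation: r(r-1) + (-5/2) r + (3/2) = 0 -> roots r_1 = 3, r_2 = 1/2.
Take r = r_1 = 3. Let y(x) = x^r sum_{n>=0} a_n x^n with a_0 = 1.
Substitute y = x^r sum a_n x^n and match x^{r+n}. The recurrence is
  D(n) a_n + 4 a_{n-1} - 2 a_{n-2} = 0,  where D(n) = (r+n)(r+n-1) + (-5/2)(r+n) + (3/2).
  a_n = [-4 a_{n-1} + 2 a_{n-2}] / D(n).
Since the indicial polynomial factors as (r - r_1)(r - r_2), D(n) = (r_1 + n - r_1)(r_1 + n - r_2) = n(n + 5/2).
Evaluating step by step (a_0 = 1):
  n = 1: D(1) = 1(1 + 5/2) = 7/2; numerator = -4(1) = -4; a_1 = (-4)/(7/2) = -8/7
  n = 2: D(2) = 2(2 + 5/2) = 9; numerator = -4(-8/7) + 2(1) = 46/7; a_2 = (46/7)/(9) = 46/63
  n = 3: D(3) = 3(3 + 5/2) = 33/2; numerator = -4(46/63) + 2(-8/7) = -328/63; a_3 = (-328/63)/(33/2) = -656/2079
  n = 4: D(4) = 4(4 + 5/2) = 26; numerator = -4(-656/2079) + 2(46/63) = 5660/2079; a_4 = (5660/2079)/(26) = 2830/27027

r = 3; a_0 = 1; a_1 = -8/7; a_2 = 46/63; a_3 = -656/2079; a_4 = 2830/27027


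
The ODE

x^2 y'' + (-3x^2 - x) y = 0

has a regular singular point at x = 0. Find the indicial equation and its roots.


Divide by x^2 to reach normal form y'' + P_1(x) y' + P_2(x) y = 0 with P_1(x) = 0 and P_2(x) = -3 - 1/x.
x = 0 is a singular point because the y-coefficient -3 - 1/x has a pole at x = 0.
It is a regular singular point because x P_1(x) = p(x) = 0 and x^2 P_2(x) = q(x) = -3x^2 - x are polynomials, hence analytic at x = 0.
p(0) = 0,  q(0) = 0.
Indicial equation: r(r-1) + p(0) r + q(0) = 0, i.e. r^2 + (p(0) - 1) r + q(0) = 0, i.e. r^2 - 1 r = 0.
Discriminant: (-1)^2 - 4(0) = 1, so r = (1 ± 1)/2.
Solving: r_1 = 1, r_2 = 0.

indicial: r^2 - 1 r = 0; roots r_1 = 1, r_2 = 0


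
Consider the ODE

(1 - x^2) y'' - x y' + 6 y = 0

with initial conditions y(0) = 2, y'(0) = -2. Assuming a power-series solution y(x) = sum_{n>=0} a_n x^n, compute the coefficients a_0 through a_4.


Ansatz: y(x) = sum_{n>=0} a_n x^n, so y'(x) = sum_{n>=1} n a_n x^(n-1) and y''(x) = sum_{n>=2} n(n-1) a_n x^(n-2).
Substitute into P(x) y'' + Q(x) y' + R(x) y = 0 with P(x) = 1 - x^2, Q(x) = -x, R(x) = 6, and match powers of x.
Initial conditions: a_0 = 2, a_1 = -2.
Setting the coefficient of each power of x to zero and solving order by order (substituting the coefficients already found):
  x^0: 2 a_2 + 6 a_0 = 0  ->  2 a_2 = -6 a_0 = -12  ->  a_2 = -6
  x^1: 6 a_3 + 5 a_1 = 0  ->  6 a_3 = -5 a_1 = 10  ->  a_3 = 5/3
  x^2: 12 a_4 + 2 a_2 = 0  ->  12 a_4 = -2 a_2 = 12  ->  a_4 = 1
Truncated series: y(x) = 2 - 2 x - 6 x^2 + (5/3) x^3 + x^4 + O(x^5).

a_0 = 2; a_1 = -2; a_2 = -6; a_3 = 5/3; a_4 = 1


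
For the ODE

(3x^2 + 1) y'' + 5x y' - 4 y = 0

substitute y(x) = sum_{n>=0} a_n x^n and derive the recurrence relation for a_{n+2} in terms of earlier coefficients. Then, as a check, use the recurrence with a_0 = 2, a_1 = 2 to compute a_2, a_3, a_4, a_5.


Substitute y = sum_n a_n x^n.
(1 + 3 x^2) y'' contributes (n+2)(n+1) a_{n+2} + 3 n(n-1) a_n at x^n.
5 x y'(x) contributes 5 n a_n at x^n.
-4 y(x) contributes -4 a_n at x^n.
Matching x^n: (n+2)(n+1) a_{n+2} + (3 n(n-1) + 5 n - 4) a_n = 0.
Thus a_{n+2} = (-3 n(n-1) - 5 n + 4) / ((n+1)(n+2)) * a_n.

Check with a_0 = 2, a_1 = 2 (apply the recurrence for n = 0, 1, 2, 3): a_0 = 2, a_1 = 2, a_2 = 4, a_3 = -1/3, a_4 = -4, a_5 = 29/60.

a_(n+2) = (-3 n(n-1) - 5 n + 4) / ((n+1)(n+2)) * a_n; check: a_0 = 2, a_1 = 2, a_2 = 4, a_3 = -1/3, a_4 = -4, a_5 = 29/60


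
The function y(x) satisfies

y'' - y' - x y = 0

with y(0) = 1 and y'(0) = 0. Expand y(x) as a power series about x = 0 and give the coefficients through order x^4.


Ansatz: y(x) = sum_{n>=0} a_n x^n, so y'(x) = sum_{n>=1} n a_n x^(n-1) and y''(x) = sum_{n>=2} n(n-1) a_n x^(n-2).
Substitute into P(x) y'' + Q(x) y' + R(x) y = 0 with P(x) = 1, Q(x) = -1, R(x) = -x, and match powers of x.
Initial conditions: a_0 = 1, a_1 = 0.
Setting the coefficient of each power of x to zero and solving order by order (substituting the coefficients already found):
  x^0: 2 a_2 - a_1 = 0  ->  2 a_2 = a_1 = 0  ->  a_2 = 0
  x^1: 6 a_3 - 2 a_2 - a_0 = 0  ->  6 a_3 = 2 a_2 + a_0 = 1  ->  a_3 = 1/6
  x^2: 12 a_4 - 3 a_3 - a_1 = 0  ->  12 a_4 = 3 a_3 + a_1 = 1/2  ->  a_4 = 1/24
Truncated series: y(x) = 1 + (1/6) x^3 + (1/24) x^4 + O(x^5).

a_0 = 1; a_1 = 0; a_2 = 0; a_3 = 1/6; a_4 = 1/24


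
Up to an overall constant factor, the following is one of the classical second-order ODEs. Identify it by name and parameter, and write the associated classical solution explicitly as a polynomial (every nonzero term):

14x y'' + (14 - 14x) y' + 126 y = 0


All three coefficients share the factor 14; dividing through by 14 gives  x y'' + (1 - x) y' + 9 y = 0.
This matches the Laguerre equation x y'' + (1 - x) y' + n y = 0 with n = 9; the polynomial solution is L_9(x).
With y = sum_k a_k x^k, matching x^k gives (k+1)k a_{k+1} + (k+1) a_{k+1} - k a_k + n a_k = 0, i.e. (k+1)^2 a_{k+1} = (k - n) a_k = (k - 9) a_k. The right side vanishes at k = 9, so the series terminates at degree 9.
Standard normalization L_n(0) = 1 gives a_0 = 1. Work upward with a_{k+1} = (k - 9) a_k / (k+1)^2:
  a_1 = (0 - 9)(1) / 1^2 = -9/1 = -9
  a_2 = (1 - 9)(-9) / 2^2 = 72/4 = 18
  a_3 = (2 - 9)(18) / 3^2 = -126/9 = -14
  a_4 = (3 - 9)(-14) / 4^2 = 84/16 = 21/4
  a_5 = (4 - 9)(21/4) / 5^2 = (-105/4)/25 = -21/20
  a_6 = (5 - 9)(-21/20) / 6^2 = (21/5)/36 = 7/60
  a_7 = (6 - 9)(7/60) / 7^2 = (-7/20)/49 = -1/140
  a_8 = (7 - 9)(-1/140) / 8^2 = (1/70)/64 = 1/4480
  a_9 = (8 - 9)(1/4480) / 9^2 = (-1/4480)/81 = -1/362880
Hence L_9(x) = -x^9/362880 + x^8/4480 - x^7/140 + 7 x^6/60 - 21 x^5/20 + 21 x^4/4 - 14 x^3 + 18 x^2 - 9 x + 1.

L_9(x); series = -x^9/362880 + x^8/4480 - x^7/140 + 7 x^6/60 - 21 x^5/20 + 21 x^4/4 - 14 x^3 + 18 x^2 - 9 x + 1


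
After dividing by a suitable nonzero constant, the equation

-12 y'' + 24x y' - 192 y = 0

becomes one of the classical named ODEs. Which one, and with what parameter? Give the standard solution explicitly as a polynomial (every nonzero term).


All three coefficients share the factor -12; dividing through by -12 gives  y'' - 2x y' + 16 y = 0.
This matches the Hermite equation y'' - 2x y' + 2n y = 0 with 2n = 16, so n = 8; the polynomial solution is H_8(x).
With y = sum_k a_k x^k, matching x^k gives (k+2)(k+1) a_{k+2} = 2(k - n) a_k = 2(k - 8) a_k. The right side vanishes at k = 8, so the series with the parity of 8 terminates at degree 8.
Standard normalization: leading coefficient of H_n is 2^n, so a_8 = 2^8 = 256. Work downward with a_k = (k+1)(k+2) a_{k+2} / (2(k - n)):
  a_6 = (7)(8)(256) / (2(6 - 8)) = 14336/(-4) = -3584
  a_4 = (5)(6)(-3584) / (2(4 - 8)) = -107520/(-8) = 13440
  a_2 = (3)(4)(13440) / (2(2 - 8)) = 161280/(-12) = -13440
  a_0 = (1)(2)(-13440) / (2(0 - 8)) = -26880/(-16) = 1680
Hence H_8(x) = 256 x^8 - 3584 x^6 + 13440 x^4 - 13440 x^2 + 1680.

H_8(x); series = 256 x^8 - 3584 x^6 + 13440 x^4 - 13440 x^2 + 1680


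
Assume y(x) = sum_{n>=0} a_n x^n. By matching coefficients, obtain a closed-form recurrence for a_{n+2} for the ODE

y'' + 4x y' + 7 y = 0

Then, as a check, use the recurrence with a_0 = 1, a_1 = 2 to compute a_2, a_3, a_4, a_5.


Substitute y = sum_n a_n x^n.
y''(x) has coefficient (n+2)(n+1) a_{n+2} at x^n;
4 x y'(x) has coefficient 4 n a_n at x^n (shift);
7 y(x) has coefficient 7 a_n at x^n.
Matching x^n: (n+2)(n+1) a_{n+2} + (4n + 7) a_n = 0.
Thus a_{n+2} = (-4n - 7) / ((n+1)(n+2)) * a_n.

Check with a_0 = 1, a_1 = 2 (apply the recurrence for n = 0, 1, 2, 3): a_0 = 1, a_1 = 2, a_2 = -7/2, a_3 = -11/3, a_4 = 35/8, a_5 = 209/60.

a_(n+2) = (-4n - 7) / ((n+1)(n+2)) * a_n; check: a_0 = 1, a_1 = 2, a_2 = -7/2, a_3 = -11/3, a_4 = 35/8, a_5 = 209/60


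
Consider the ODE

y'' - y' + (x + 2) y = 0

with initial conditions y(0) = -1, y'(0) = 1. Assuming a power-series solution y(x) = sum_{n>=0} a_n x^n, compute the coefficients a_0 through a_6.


Ansatz: y(x) = sum_{n>=0} a_n x^n, so y'(x) = sum_{n>=1} n a_n x^(n-1) and y''(x) = sum_{n>=2} n(n-1) a_n x^(n-2).
Substitute into P(x) y'' + Q(x) y' + R(x) y = 0 with P(x) = 1, Q(x) = -1, R(x) = x + 2, and match powers of x.
Initial conditions: a_0 = -1, a_1 = 1.
Setting the coefficient of each power of x to zero and solving order by order (substituting the coefficients already found):
  x^0: 2 a_2 - a_1 + 2 a_0 = 0  ->  2 a_2 = a_1 - 2 a_0 = 3  ->  a_2 = 3/2
  x^1: 6 a_3 - 2 a_2 + 2 a_1 + a_0 = 0  ->  6 a_3 = 2 a_2 - 2 a_1 - a_0 = 2  ->  a_3 = 1/3
  x^2: 12 a_4 - 3 a_3 + 2 a_2 + a_1 = 0  ->  12 a_4 = 3 a_3 - 2 a_2 - a_1 = -3  ->  a_4 = -1/4
  x^3: 20 a_5 - 4 a_4 + 2 a_3 + a_2 = 0  ->  20 a_5 = 4 a_4 - 2 a_3 - a_2 = -19/6  ->  a_5 = -19/120
  x^4: 30 a_6 - 5 a_5 + 2 a_4 + a_3 = 0  ->  30 a_6 = 5 a_5 - 2 a_4 - a_3 = -5/8  ->  a_6 = -1/48
Truncated series: y(x) = -1 + x + (3/2) x^2 + (1/3) x^3 - (1/4) x^4 - (19/120) x^5 - (1/48) x^6 + O(x^7).

a_0 = -1; a_1 = 1; a_2 = 3/2; a_3 = 1/3; a_4 = -1/4; a_5 = -19/120; a_6 = -1/48


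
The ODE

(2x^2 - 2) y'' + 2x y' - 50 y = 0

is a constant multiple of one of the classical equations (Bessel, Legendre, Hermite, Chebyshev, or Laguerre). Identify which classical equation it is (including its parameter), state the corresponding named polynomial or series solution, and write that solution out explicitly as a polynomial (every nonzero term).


All three coefficients share the factor -2; dividing through by -2 gives  (1 - x^2) y'' - x y' + 25 y = 0.
This matches the Chebyshev equation (1 - x^2) y'' - x y' + n^2 y = 0 (note the -x y' term, not -2x y') with n^2 = 25, so n = 5; the polynomial solution is T_5(x).
With y = sum_k a_k x^k, matching x^k gives (k+2)(k+1) a_{k+2} = (k^2 - n^2) a_k = (k - 5)(k + 5) a_k. The right side vanishes at k = 5, so the series with the parity of 5 terminates at degree 5.
Standard normalization: leading coefficient of T_n is 2^(n-1), so a_5 = 2^4 = 16. Work downward with a_k = (k+1)(k+2) a_{k+2} / ((k - 5)(k + 5)):
  a_3 = (4)(5)(16) / ((3 - 5)(3 + 5)) = 320/(-16) = -20
  a_1 = (2)(3)(-20) / ((1 - 5)(1 + 5)) = -120/(-24) = 5
Hence T_5(x) = 16 x^5 - 20 x^3 + 5 x.

T_5(x); series = 16 x^5 - 20 x^3 + 5 x


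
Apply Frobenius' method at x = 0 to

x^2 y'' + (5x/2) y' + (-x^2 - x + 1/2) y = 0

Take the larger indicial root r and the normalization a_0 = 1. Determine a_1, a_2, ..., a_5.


Write in Frobenius form y'' + (p(x)/x) y' + (q(x)/x^2) y = 0:
  p(x) = 5/2,  q(x) = -x^2 - x + 1/2.
Indicial equation: r(r-1) + (5/2) r + (1/2) = 0 -> roots r_1 = -1/2, r_2 = -1.
Take r = r_1 = -1/2. Let y(x) = x^r sum_{n>=0} a_n x^n with a_0 = 1.
Substitute y = x^r sum a_n x^n and match x^{r+n}. The recurrence is
  D(n) a_n - 1 a_{n-1} - 1 a_{n-2} = 0,  where D(n) = (r+n)(r+n-1) + (5/2)(r+n) + (1/2).
  a_n = [1 a_{n-1} + 1 a_{n-2}] / D(n).
Since the indicial polynomial factors as (r - r_1)(r - r_2), D(n) = (r_1 + n - r_1)(r_1 + n - r_2) = n(n + 1/2).
Evaluating step by step (a_0 = 1):
  n = 1: D(1) = 1(1 + 1/2) = 3/2; numerator = 1(1) = 1; a_1 = (1)/(3/2) = 2/3
  n = 2: D(2) = 2(2 + 1/2) = 5; numerator = 1(2/3) + 1(1) = 5/3; a_2 = (5/3)/(5) = 1/3
  n = 3: D(3) = 3(3 + 1/2) = 21/2; numerator = 1(1/3) + 1(2/3) = 1; a_3 = (1)/(21/2) = 2/21
  n = 4: D(4) = 4(4 + 1/2) = 18; numerator = 1(2/21) + 1(1/3) = 3/7; a_4 = (3/7)/(18) = 1/42
  n = 5: D(5) = 5(5 + 1/2) = 55/2; numerator = 1(1/42) + 1(2/21) = 5/42; a_5 = (5/42)/(55/2) = 1/231

r = -1/2; a_0 = 1; a_1 = 2/3; a_2 = 1/3; a_3 = 2/21; a_4 = 1/42; a_5 = 1/231


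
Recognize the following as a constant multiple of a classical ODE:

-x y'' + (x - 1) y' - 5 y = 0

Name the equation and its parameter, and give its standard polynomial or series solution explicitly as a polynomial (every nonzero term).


All three coefficients share the factor -1; dividing through by -1 gives  x y'' + (1 - x) y' + 5 y = 0.
This matches the Laguerre equation x y'' + (1 - x) y' + n y = 0 with n = 5; the polynomial solution is L_5(x).
With y = sum_k a_k x^k, matching x^k gives (k+1)k a_{k+1} + (k+1) a_{k+1} - k a_k + n a_k = 0, i.e. (k+1)^2 a_{k+1} = (k - n) a_k = (k - 5) a_k. The right side vanishes at k = 5, so the series terminates at degree 5.
Standard normalization L_n(0) = 1 gives a_0 = 1. Work upward with a_{k+1} = (k - 5) a_k / (k+1)^2:
  a_1 = (0 - 5)(1) / 1^2 = -5/1 = -5
  a_2 = (1 - 5)(-5) / 2^2 = 20/4 = 5
  a_3 = (2 - 5)(5) / 3^2 = -15/9 = -5/3
  a_4 = (3 - 5)(-5/3) / 4^2 = (10/3)/16 = 5/24
  a_5 = (4 - 5)(5/24) / 5^2 = (-5/24)/25 = -1/120
Hence L_5(x) = -x^5/120 + 5 x^4/24 - 5 x^3/3 + 5 x^2 - 5 x + 1.

L_5(x); series = -x^5/120 + 5 x^4/24 - 5 x^3/3 + 5 x^2 - 5 x + 1


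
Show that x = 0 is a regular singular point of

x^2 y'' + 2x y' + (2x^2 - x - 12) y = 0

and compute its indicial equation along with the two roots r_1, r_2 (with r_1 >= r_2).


Divide by x^2 to reach normal form y'' + P_1(x) y' + P_2(x) y = 0 with P_1(x) = 2/x and P_2(x) = 2 - 1/x - 12/x^2.
x = 0 is a singular point because the y'-coefficient 2/x has a pole at x = 0 and the y-coefficient 2 - 1/x - 12/x^2 has a pole at x = 0.
It is a regular singular point because x P_1(x) = p(x) = 2 and x^2 P_2(x) = q(x) = 2x^2 - x - 12 are polynomials, hence analytic at x = 0.
p(0) = 2,  q(0) = -12.
Indicial equation: r(r-1) + p(0) r + q(0) = 0, i.e. r^2 + (p(0) - 1) r + q(0) = 0, i.e. r^2 + 1 r - 12 = 0.
Discriminant: (1)^2 - 4(-12) = 49, so r = (-1 ± 7)/2.
Solving: r_1 = 3, r_2 = -4.

indicial: r^2 + 1 r - 12 = 0; roots r_1 = 3, r_2 = -4


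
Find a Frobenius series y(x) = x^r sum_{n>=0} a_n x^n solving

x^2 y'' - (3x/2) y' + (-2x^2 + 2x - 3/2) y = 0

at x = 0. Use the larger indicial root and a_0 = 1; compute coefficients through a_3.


Write in Frobenius form y'' + (p(x)/x) y' + (q(x)/x^2) y = 0:
  p(x) = -3/2,  q(x) = -2x^2 + 2x - 3/2.
Indicial equation: r(r-1) + (-3/2) r + (-3/2) = 0 -> roots r_1 = 3, r_2 = -1/2.
Take r = r_1 = 3. Let y(x) = x^r sum_{n>=0} a_n x^n with a_0 = 1.
Substitute y = x^r sum a_n x^n and match x^{r+n}. The recurrence is
  D(n) a_n + 2 a_{n-1} - 2 a_{n-2} = 0,  where D(n) = (r+n)(r+n-1) + (-3/2)(r+n) + (-3/2).
  a_n = [-2 a_{n-1} + 2 a_{n-2}] / D(n).
Since the indicial polynomial factors as (r - r_1)(r - r_2), D(n) = (r_1 + n - r_1)(r_1 + n - r_2) = n(n + 7/2).
Evaluating step by step (a_0 = 1):
  n = 1: D(1) = 1(1 + 7/2) = 9/2; numerator = -2(1) = -2; a_1 = (-2)/(9/2) = -4/9
  n = 2: D(2) = 2(2 + 7/2) = 11; numerator = -2(-4/9) + 2(1) = 26/9; a_2 = (26/9)/(11) = 26/99
  n = 3: D(3) = 3(3 + 7/2) = 39/2; numerator = -2(26/99) + 2(-4/9) = -140/99; a_3 = (-140/99)/(39/2) = -280/3861

r = 3; a_0 = 1; a_1 = -4/9; a_2 = 26/99; a_3 = -280/3861


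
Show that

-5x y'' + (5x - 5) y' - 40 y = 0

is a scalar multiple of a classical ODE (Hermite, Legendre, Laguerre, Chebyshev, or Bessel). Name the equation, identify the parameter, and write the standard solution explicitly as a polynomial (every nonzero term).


All three coefficients share the factor -5; dividing through by -5 gives  x y'' + (1 - x) y' + 8 y = 0.
This matches the Laguerre equation x y'' + (1 - x) y' + n y = 0 with n = 8; the polynomial solution is L_8(x).
With y = sum_k a_k x^k, matching x^k gives (k+1)k a_{k+1} + (k+1) a_{k+1} - k a_k + n a_k = 0, i.e. (k+1)^2 a_{k+1} = (k - n) a_k = (k - 8) a_k. The right side vanishes at k = 8, so the series terminates at degree 8.
Standard normalization L_n(0) = 1 gives a_0 = 1. Work upward with a_{k+1} = (k - 8) a_k / (k+1)^2:
  a_1 = (0 - 8)(1) / 1^2 = -8/1 = -8
  a_2 = (1 - 8)(-8) / 2^2 = 56/4 = 14
  a_3 = (2 - 8)(14) / 3^2 = -84/9 = -28/3
  a_4 = (3 - 8)(-28/3) / 4^2 = (140/3)/16 = 35/12
  a_5 = (4 - 8)(35/12) / 5^2 = (-35/3)/25 = -7/15
  a_6 = (5 - 8)(-7/15) / 6^2 = (7/5)/36 = 7/180
  a_7 = (6 - 8)(7/180) / 7^2 = (-7/90)/49 = -1/630
  a_8 = (7 - 8)(-1/630) / 8^2 = (1/630)/64 = 1/40320
Hence L_8(x) = x^8/40320 - x^7/630 + 7 x^6/180 - 7 x^5/15 + 35 x^4/12 - 28 x^3/3 + 14 x^2 - 8 x + 1.

L_8(x); series = x^8/40320 - x^7/630 + 7 x^6/180 - 7 x^5/15 + 35 x^4/12 - 28 x^3/3 + 14 x^2 - 8 x + 1


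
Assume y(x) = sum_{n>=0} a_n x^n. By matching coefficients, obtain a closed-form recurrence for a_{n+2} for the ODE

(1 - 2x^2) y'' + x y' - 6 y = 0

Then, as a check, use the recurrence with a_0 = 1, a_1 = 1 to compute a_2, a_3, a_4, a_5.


Substitute y = sum_n a_n x^n.
(1 - 2 x^2) y'' contributes (n+2)(n+1) a_{n+2} - 2 n(n-1) a_n at x^n.
x y'(x) contributes n a_n at x^n.
-6 y(x) contributes -6 a_n at x^n.
Matching x^n: (n+2)(n+1) a_{n+2} + (-2 n(n-1) + n - 6) a_n = 0.
Thus a_{n+2} = (2 n(n-1) - n + 6) / ((n+1)(n+2)) * a_n.

Check with a_0 = 1, a_1 = 1 (apply the recurrence for n = 0, 1, 2, 3): a_0 = 1, a_1 = 1, a_2 = 3, a_3 = 5/6, a_4 = 2, a_5 = 5/8.

a_(n+2) = (2 n(n-1) - n + 6) / ((n+1)(n+2)) * a_n; check: a_0 = 1, a_1 = 1, a_2 = 3, a_3 = 5/6, a_4 = 2, a_5 = 5/8


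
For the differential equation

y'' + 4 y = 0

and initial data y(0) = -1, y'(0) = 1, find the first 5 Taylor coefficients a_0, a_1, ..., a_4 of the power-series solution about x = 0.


Ansatz: y(x) = sum_{n>=0} a_n x^n, so y'(x) = sum_{n>=1} n a_n x^(n-1) and y''(x) = sum_{n>=2} n(n-1) a_n x^(n-2).
Substitute into P(x) y'' + Q(x) y' + R(x) y = 0 with P(x) = 1, Q(x) = 0, R(x) = 4, and match powers of x.
Initial conditions: a_0 = -1, a_1 = 1.
Setting the coefficient of each power of x to zero and solving order by order (substituting the coefficients already found):
  x^0: 2 a_2 + 4 a_0 = 0  ->  2 a_2 = -4 a_0 = 4  ->  a_2 = 2
  x^1: 6 a_3 + 4 a_1 = 0  ->  6 a_3 = -4 a_1 = -4  ->  a_3 = -2/3
  x^2: 12 a_4 + 4 a_2 = 0  ->  12 a_4 = -4 a_2 = -8  ->  a_4 = -2/3
Truncated series: y(x) = -1 + x + 2 x^2 - (2/3) x^3 - (2/3) x^4 + O(x^5).

a_0 = -1; a_1 = 1; a_2 = 2; a_3 = -2/3; a_4 = -2/3


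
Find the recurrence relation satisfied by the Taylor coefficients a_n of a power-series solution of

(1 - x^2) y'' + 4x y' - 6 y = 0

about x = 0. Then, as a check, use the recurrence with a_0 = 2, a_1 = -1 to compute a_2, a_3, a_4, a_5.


Substitute y = sum_n a_n x^n.
(1 - 1 x^2) y'' contributes (n+2)(n+1) a_{n+2} - n(n-1) a_n at x^n.
4 x y'(x) contributes 4 n a_n at x^n.
-6 y(x) contributes -6 a_n at x^n.
Matching x^n: (n+2)(n+1) a_{n+2} + (-n(n-1) + 4 n - 6) a_n = 0.
Thus a_{n+2} = (n(n-1) - 4 n + 6) / ((n+1)(n+2)) * a_n.

Check with a_0 = 2, a_1 = -1 (apply the recurrence for n = 0, 1, 2, 3): a_0 = 2, a_1 = -1, a_2 = 6, a_3 = -1/3, a_4 = 0, a_5 = 0.

a_(n+2) = (n(n-1) - 4 n + 6) / ((n+1)(n+2)) * a_n; check: a_0 = 2, a_1 = -1, a_2 = 6, a_3 = -1/3, a_4 = 0, a_5 = 0


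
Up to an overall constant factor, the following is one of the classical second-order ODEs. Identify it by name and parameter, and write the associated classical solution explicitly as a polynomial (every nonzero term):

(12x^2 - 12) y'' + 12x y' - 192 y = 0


All three coefficients share the factor -12; dividing through by -12 gives  (1 - x^2) y'' - x y' + 16 y = 0.
This matches the Chebyshev equation (1 - x^2) y'' - x y' + n^2 y = 0 (note the -x y' term, not -2x y') with n^2 = 16, so n = 4; the polynomial solution is T_4(x).
With y = sum_k a_k x^k, matching x^k gives (k+2)(k+1) a_{k+2} = (k^2 - n^2) a_k = (k - 4)(k + 4) a_k. The right side vanishes at k = 4, so the series with the parity of 4 terminates at degree 4.
Standard normalization: leading coefficient of T_n is 2^(n-1), so a_4 = 2^3 = 8. Work downward with a_k = (k+1)(k+2) a_{k+2} / ((k - 4)(k + 4)):
  a_2 = (3)(4)(8) / ((2 - 4)(2 + 4)) = 96/(-12) = -8
  a_0 = (1)(2)(-8) / ((0 - 4)(0 + 4)) = -16/(-16) = 1
Hence T_4(x) = 8 x^4 - 8 x^2 + 1.

T_4(x); series = 8 x^4 - 8 x^2 + 1


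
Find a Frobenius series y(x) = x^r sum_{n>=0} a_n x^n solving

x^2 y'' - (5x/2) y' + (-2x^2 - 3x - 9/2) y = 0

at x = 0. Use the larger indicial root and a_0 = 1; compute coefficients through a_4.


Write in Frobenius form y'' + (p(x)/x) y' + (q(x)/x^2) y = 0:
  p(x) = -5/2,  q(x) = -2x^2 - 3x - 9/2.
Indicial equation: r(r-1) + (-5/2) r + (-9/2) = 0 -> roots r_1 = 9/2, r_2 = -1.
Take r = r_1 = 9/2. Let y(x) = x^r sum_{n>=0} a_n x^n with a_0 = 1.
Substitute y = x^r sum a_n x^n and match x^{r+n}. The recurrence is
  D(n) a_n - 3 a_{n-1} - 2 a_{n-2} = 0,  where D(n) = (r+n)(r+n-1) + (-5/2)(r+n) + (-9/2).
  a_n = [3 a_{n-1} + 2 a_{n-2}] / D(n).
Since the indicial polynomial factors as (r - r_1)(r - r_2), D(n) = (r_1 + n - r_1)(r_1 + n - r_2) = n(n + 11/2).
Evaluating step by step (a_0 = 1):
  n = 1: D(1) = 1(1 + 11/2) = 13/2; numerator = 3(1) = 3; a_1 = (3)/(13/2) = 6/13
  n = 2: D(2) = 2(2 + 11/2) = 15; numerator = 3(6/13) + 2(1) = 44/13; a_2 = (44/13)/(15) = 44/195
  n = 3: D(3) = 3(3 + 11/2) = 51/2; numerator = 3(44/195) + 2(6/13) = 8/5; a_3 = (8/5)/(51/2) = 16/255
  n = 4: D(4) = 4(4 + 11/2) = 38; numerator = 3(16/255) + 2(44/195) = 424/663; a_4 = (424/663)/(38) = 212/12597

r = 9/2; a_0 = 1; a_1 = 6/13; a_2 = 44/195; a_3 = 16/255; a_4 = 212/12597


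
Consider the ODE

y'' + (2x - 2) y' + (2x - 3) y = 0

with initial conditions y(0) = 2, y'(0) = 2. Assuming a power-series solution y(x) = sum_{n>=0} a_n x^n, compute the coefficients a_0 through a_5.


Ansatz: y(x) = sum_{n>=0} a_n x^n, so y'(x) = sum_{n>=1} n a_n x^(n-1) and y''(x) = sum_{n>=2} n(n-1) a_n x^(n-2).
Substitute into P(x) y'' + Q(x) y' + R(x) y = 0 with P(x) = 1, Q(x) = 2x - 2, R(x) = 2x - 3, and match powers of x.
Initial conditions: a_0 = 2, a_1 = 2.
Setting the coefficient of each power of x to zero and solving order by order (substituting the coefficients already found):
  x^0: 2 a_2 - 2 a_1 - 3 a_0 = 0  ->  2 a_2 = 2 a_1 + 3 a_0 = 10  ->  a_2 = 5
  x^1: 6 a_3 - 4 a_2 - a_1 + 2 a_0 = 0  ->  6 a_3 = 4 a_2 + a_1 - 2 a_0 = 18  ->  a_3 = 3
  x^2: 12 a_4 - 6 a_3 + a_2 + 2 a_1 = 0  ->  12 a_4 = 6 a_3 - a_2 - 2 a_1 = 9  ->  a_4 = 3/4
  x^3: 20 a_5 - 8 a_4 + 3 a_3 + 2 a_2 = 0  ->  20 a_5 = 8 a_4 - 3 a_3 - 2 a_2 = -13  ->  a_5 = -13/20
Truncated series: y(x) = 2 + 2 x + 5 x^2 + 3 x^3 + (3/4) x^4 - (13/20) x^5 + O(x^6).

a_0 = 2; a_1 = 2; a_2 = 5; a_3 = 3; a_4 = 3/4; a_5 = -13/20


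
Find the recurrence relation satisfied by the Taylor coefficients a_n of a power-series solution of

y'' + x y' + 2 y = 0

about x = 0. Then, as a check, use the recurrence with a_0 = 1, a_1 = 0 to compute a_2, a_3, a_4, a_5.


Substitute y = sum_n a_n x^n.
y''(x) has coefficient (n+2)(n+1) a_{n+2} at x^n;
x y'(x) has coefficient n a_n at x^n (shift);
2 y(x) has coefficient 2 a_n at x^n.
Matching x^n: (n+2)(n+1) a_{n+2} + (n + 2) a_n = 0.
Thus a_{n+2} = (-n - 2) / ((n+1)(n+2)) * a_n.

Check with a_0 = 1, a_1 = 0 (apply the recurrence for n = 0, 1, 2, 3): a_0 = 1, a_1 = 0, a_2 = -1, a_3 = 0, a_4 = 1/3, a_5 = 0.

a_(n+2) = (-n - 2) / ((n+1)(n+2)) * a_n; check: a_0 = 1, a_1 = 0, a_2 = -1, a_3 = 0, a_4 = 1/3, a_5 = 0


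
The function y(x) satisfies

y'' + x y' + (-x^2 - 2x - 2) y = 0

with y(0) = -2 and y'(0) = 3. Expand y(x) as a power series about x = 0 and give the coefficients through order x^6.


Ansatz: y(x) = sum_{n>=0} a_n x^n, so y'(x) = sum_{n>=1} n a_n x^(n-1) and y''(x) = sum_{n>=2} n(n-1) a_n x^(n-2).
Substitute into P(x) y'' + Q(x) y' + R(x) y = 0 with P(x) = 1, Q(x) = x, R(x) = -x^2 - 2x - 2, and match powers of x.
Initial conditions: a_0 = -2, a_1 = 3.
Setting the coefficient of each power of x to zero and solving order by order (substituting the coefficients already found):
  x^0: 2 a_2 - 2 a_0 = 0  ->  2 a_2 = 2 a_0 = -4  ->  a_2 = -2
  x^1: 6 a_3 - a_1 - 2 a_0 = 0  ->  6 a_3 = a_1 + 2 a_0 = -1  ->  a_3 = -1/6
  x^2: 12 a_4 - 2 a_1 - a_0 = 0  ->  12 a_4 = 2 a_1 + a_0 = 4  ->  a_4 = 1/3
  x^3: 20 a_5 + a_3 - 2 a_2 - a_1 = 0  ->  20 a_5 = -a_3 + 2 a_2 + a_1 = -5/6  ->  a_5 = -1/24
  x^4: 30 a_6 + 2 a_4 - 2 a_3 - a_2 = 0  ->  30 a_6 = -2 a_4 + 2 a_3 + a_2 = -3  ->  a_6 = -1/10
Truncated series: y(x) = -2 + 3 x - 2 x^2 - (1/6) x^3 + (1/3) x^4 - (1/24) x^5 - (1/10) x^6 + O(x^7).

a_0 = -2; a_1 = 3; a_2 = -2; a_3 = -1/6; a_4 = 1/3; a_5 = -1/24; a_6 = -1/10


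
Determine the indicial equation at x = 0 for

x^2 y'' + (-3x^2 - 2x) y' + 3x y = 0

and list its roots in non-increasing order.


Divide by x^2 to reach normal form y'' + P_1(x) y' + P_2(x) y = 0 with P_1(x) = -3 - 2/x and P_2(x) = 3/x.
x = 0 is a singular point because the y'-coefficient -3 - 2/x has a pole at x = 0 and the y-coefficient 3/x has a pole at x = 0.
It is a regular singular point because x P_1(x) = p(x) = -3x - 2 and x^2 P_2(x) = q(x) = 3x are polynomials, hence analytic at x = 0.
p(0) = -2,  q(0) = 0.
Indicial equation: r(r-1) + p(0) r + q(0) = 0, i.e. r^2 + (p(0) - 1) r + q(0) = 0, i.e. r^2 - 3 r = 0.
Discriminant: (-3)^2 - 4(0) = 9, so r = (3 ± 3)/2.
Solving: r_1 = 3, r_2 = 0.

indicial: r^2 - 3 r = 0; roots r_1 = 3, r_2 = 0


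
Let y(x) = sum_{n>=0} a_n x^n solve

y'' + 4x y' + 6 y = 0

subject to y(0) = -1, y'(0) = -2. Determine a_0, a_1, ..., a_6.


Ansatz: y(x) = sum_{n>=0} a_n x^n, so y'(x) = sum_{n>=1} n a_n x^(n-1) and y''(x) = sum_{n>=2} n(n-1) a_n x^(n-2).
Substitute into P(x) y'' + Q(x) y' + R(x) y = 0 with P(x) = 1, Q(x) = 4x, R(x) = 6, and match powers of x.
Initial conditions: a_0 = -1, a_1 = -2.
Setting the coefficient of each power of x to zero and solving order by order (substituting the coefficients already found):
  x^0: 2 a_2 + 6 a_0 = 0  ->  2 a_2 = -6 a_0 = 6  ->  a_2 = 3
  x^1: 6 a_3 + 10 a_1 = 0  ->  6 a_3 = -10 a_1 = 20  ->  a_3 = 10/3
  x^2: 12 a_4 + 14 a_2 = 0  ->  12 a_4 = -14 a_2 = -42  ->  a_4 = -7/2
  x^3: 20 a_5 + 18 a_3 = 0  ->  20 a_5 = -18 a_3 = -60  ->  a_5 = -3
  x^4: 30 a_6 + 22 a_4 = 0  ->  30 a_6 = -22 a_4 = 77  ->  a_6 = 77/30
Truncated series: y(x) = -1 - 2 x + 3 x^2 + (10/3) x^3 - (7/2) x^4 - 3 x^5 + (77/30) x^6 + O(x^7).

a_0 = -1; a_1 = -2; a_2 = 3; a_3 = 10/3; a_4 = -7/2; a_5 = -3; a_6 = 77/30


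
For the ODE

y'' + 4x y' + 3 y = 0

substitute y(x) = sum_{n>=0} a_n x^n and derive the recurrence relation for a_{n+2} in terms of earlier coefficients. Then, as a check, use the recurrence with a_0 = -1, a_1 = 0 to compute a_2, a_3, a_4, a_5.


Substitute y = sum_n a_n x^n.
y''(x) has coefficient (n+2)(n+1) a_{n+2} at x^n;
4 x y'(x) has coefficient 4 n a_n at x^n (shift);
3 y(x) has coefficient 3 a_n at x^n.
Matching x^n: (n+2)(n+1) a_{n+2} + (4n + 3) a_n = 0.
Thus a_{n+2} = (-4n - 3) / ((n+1)(n+2)) * a_n.

Check with a_0 = -1, a_1 = 0 (apply the recurrence for n = 0, 1, 2, 3): a_0 = -1, a_1 = 0, a_2 = 3/2, a_3 = 0, a_4 = -11/8, a_5 = 0.

a_(n+2) = (-4n - 3) / ((n+1)(n+2)) * a_n; check: a_0 = -1, a_1 = 0, a_2 = 3/2, a_3 = 0, a_4 = -11/8, a_5 = 0


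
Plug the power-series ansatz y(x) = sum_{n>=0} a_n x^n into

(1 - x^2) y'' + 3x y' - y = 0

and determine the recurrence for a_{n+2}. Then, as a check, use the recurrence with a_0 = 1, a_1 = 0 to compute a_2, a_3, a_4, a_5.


Substitute y = sum_n a_n x^n.
(1 - 1 x^2) y'' contributes (n+2)(n+1) a_{n+2} - n(n-1) a_n at x^n.
3 x y'(x) contributes 3 n a_n at x^n.
-y(x) contributes -1 a_n at x^n.
Matching x^n: (n+2)(n+1) a_{n+2} + (-n(n-1) + 3 n - 1) a_n = 0.
Thus a_{n+2} = (n(n-1) - 3 n + 1) / ((n+1)(n+2)) * a_n.

Check with a_0 = 1, a_1 = 0 (apply the recurrence for n = 0, 1, 2, 3): a_0 = 1, a_1 = 0, a_2 = 1/2, a_3 = 0, a_4 = -1/8, a_5 = 0.

a_(n+2) = (n(n-1) - 3 n + 1) / ((n+1)(n+2)) * a_n; check: a_0 = 1, a_1 = 0, a_2 = 1/2, a_3 = 0, a_4 = -1/8, a_5 = 0


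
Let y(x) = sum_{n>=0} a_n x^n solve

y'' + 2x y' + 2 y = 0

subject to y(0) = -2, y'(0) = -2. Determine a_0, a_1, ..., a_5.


Ansatz: y(x) = sum_{n>=0} a_n x^n, so y'(x) = sum_{n>=1} n a_n x^(n-1) and y''(x) = sum_{n>=2} n(n-1) a_n x^(n-2).
Substitute into P(x) y'' + Q(x) y' + R(x) y = 0 with P(x) = 1, Q(x) = 2x, R(x) = 2, and match powers of x.
Initial conditions: a_0 = -2, a_1 = -2.
Setting the coefficient of each power of x to zero and solving order by order (substituting the coefficients already found):
  x^0: 2 a_2 + 2 a_0 = 0  ->  2 a_2 = -2 a_0 = 4  ->  a_2 = 2
  x^1: 6 a_3 + 4 a_1 = 0  ->  6 a_3 = -4 a_1 = 8  ->  a_3 = 4/3
  x^2: 12 a_4 + 6 a_2 = 0  ->  12 a_4 = -6 a_2 = -12  ->  a_4 = -1
  x^3: 20 a_5 + 8 a_3 = 0  ->  20 a_5 = -8 a_3 = -32/3  ->  a_5 = -8/15
Truncated series: y(x) = -2 - 2 x + 2 x^2 + (4/3) x^3 - x^4 - (8/15) x^5 + O(x^6).

a_0 = -2; a_1 = -2; a_2 = 2; a_3 = 4/3; a_4 = -1; a_5 = -8/15


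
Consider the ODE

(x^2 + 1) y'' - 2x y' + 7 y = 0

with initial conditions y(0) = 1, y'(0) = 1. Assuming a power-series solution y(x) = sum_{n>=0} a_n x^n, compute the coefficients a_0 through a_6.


Ansatz: y(x) = sum_{n>=0} a_n x^n, so y'(x) = sum_{n>=1} n a_n x^(n-1) and y''(x) = sum_{n>=2} n(n-1) a_n x^(n-2).
Substitute into P(x) y'' + Q(x) y' + R(x) y = 0 with P(x) = x^2 + 1, Q(x) = -2x, R(x) = 7, and match powers of x.
Initial conditions: a_0 = 1, a_1 = 1.
Setting the coefficient of each power of x to zero and solving order by order (substituting the coefficients already found):
  x^0: 2 a_2 + 7 a_0 = 0  ->  2 a_2 = -7 a_0 = -7  ->  a_2 = -7/2
  x^1: 6 a_3 + 5 a_1 = 0  ->  6 a_3 = -5 a_1 = -5  ->  a_3 = -5/6
  x^2: 12 a_4 + 5 a_2 = 0  ->  12 a_4 = -5 a_2 = 35/2  ->  a_4 = 35/24
  x^3: 20 a_5 + 7 a_3 = 0  ->  20 a_5 = -7 a_3 = 35/6  ->  a_5 = 7/24
  x^4: 30 a_6 + 11 a_4 = 0  ->  30 a_6 = -11 a_4 = -385/24  ->  a_6 = -77/144
Truncated series: y(x) = 1 + x - (7/2) x^2 - (5/6) x^3 + (35/24) x^4 + (7/24) x^5 - (77/144) x^6 + O(x^7).

a_0 = 1; a_1 = 1; a_2 = -7/2; a_3 = -5/6; a_4 = 35/24; a_5 = 7/24; a_6 = -77/144


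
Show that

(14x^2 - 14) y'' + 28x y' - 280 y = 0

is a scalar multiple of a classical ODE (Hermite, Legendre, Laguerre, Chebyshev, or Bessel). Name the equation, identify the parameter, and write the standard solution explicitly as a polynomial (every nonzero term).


All three coefficients share the factor -14; dividing through by -14 gives  (1 - x^2) y'' - 2x y' + 20 y = 0.
This matches the Legendre equation (1 - x^2) y'' - 2x y' + n(n+1) y = 0 (note the -2x y' term) with n(n+1) = 20, so n = 4; the polynomial solution is P_4(x).
With y = sum_k a_k x^k, matching x^k gives (k+2)(k+1) a_{k+2} = [k(k+1) - n(n+1)] a_k = (k - 4)(k + 5) a_k. The right side vanishes at k = 4, so the series with the parity of 4 terminates at degree 4.
Standard normalization (P_n(1) = 1): leading coefficient (2n)!/(2^n (n!)^2) = 40320/(16*576) = 35/8, so a_4 = 35/8. Work downward with a_k = (k+1)(k+2) a_{k+2} / ((k - 4)(k + 5)):
  a_2 = (3)(4)(35/8) / ((2 - 4)(2 + 5)) = (105/2)/(-14) = -15/4
  a_0 = (1)(2)(-15/4) / ((0 - 4)(0 + 5)) = (-15/2)/(-20) = 3/8
Hence P_4(x) = 35 x^4/8 - 15 x^2/4 + 3/8.

P_4(x); series = 35 x^4/8 - 15 x^2/4 + 3/8


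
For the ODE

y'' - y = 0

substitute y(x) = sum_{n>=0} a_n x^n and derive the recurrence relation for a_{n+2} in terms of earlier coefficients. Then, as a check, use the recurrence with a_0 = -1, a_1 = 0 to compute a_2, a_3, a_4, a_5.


Substitute y = sum_n a_n x^n into y'' + (const) y = 0.
y''(x) = sum_{n>=0} (n+2)(n+1) a_{n+2} x^n.
The ODE becomes sum_n [(n+2)(n+1) a_{n+2} - 1 a_n] x^n = 0.
Setting each coefficient to zero gives the recurrence:
  (n+2)(n+1) a_{n+2} - 1 a_n = 0,
  a_{n+2} = 1 / ((n+1)(n+2)) a_n.

Check with a_0 = -1, a_1 = 0 (apply the recurrence for n = 0, 1, 2, 3): a_0 = -1, a_1 = 0, a_2 = -1/2, a_3 = 0, a_4 = -1/24, a_5 = 0.

a_{n+2} = 1/((n+1)(n+2)) * a_n; check: a_0 = -1, a_1 = 0, a_2 = -1/2, a_3 = 0, a_4 = -1/24, a_5 = 0


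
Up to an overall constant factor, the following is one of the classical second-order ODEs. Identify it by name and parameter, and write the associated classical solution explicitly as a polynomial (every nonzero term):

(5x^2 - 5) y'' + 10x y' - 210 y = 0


All three coefficients share the factor -5; dividing through by -5 gives  (1 - x^2) y'' - 2x y' + 42 y = 0.
This matches the Legendre equation (1 - x^2) y'' - 2x y' + n(n+1) y = 0 (note the -2x y' term) with n(n+1) = 42, so n = 6; the polynomial solution is P_6(x).
With y = sum_k a_k x^k, matching x^k gives (k+2)(k+1) a_{k+2} = [k(k+1) - n(n+1)] a_k = (k - 6)(k + 7) a_k. The right side vanishes at k = 6, so the series with the parity of 6 terminates at degree 6.
Standard normalization (P_n(1) = 1): leading coefficient (2n)!/(2^n (n!)^2) = 479001600/(64*518400) = 231/16, so a_6 = 231/16. Work downward with a_k = (k+1)(k+2) a_{k+2} / ((k - 6)(k + 7)):
  a_4 = (5)(6)(231/16) / ((4 - 6)(4 + 7)) = (3465/8)/(-22) = -315/16
  a_2 = (3)(4)(-315/16) / ((2 - 6)(2 + 7)) = (-945/4)/(-36) = 105/16
  a_0 = (1)(2)(105/16) / ((0 - 6)(0 + 7)) = (105/8)/(-42) = -5/16
Hence P_6(x) = 231 x^6/16 - 315 x^4/16 + 105 x^2/16 - 5/16.

P_6(x); series = 231 x^6/16 - 315 x^4/16 + 105 x^2/16 - 5/16


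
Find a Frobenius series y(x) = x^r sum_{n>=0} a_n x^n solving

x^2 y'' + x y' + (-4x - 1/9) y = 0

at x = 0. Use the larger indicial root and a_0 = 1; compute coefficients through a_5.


Write in Frobenius form y'' + (p(x)/x) y' + (q(x)/x^2) y = 0:
  p(x) = 1,  q(x) = -4x - 1/9.
Indicial equation: r(r-1) + (1) r + (-1/9) = 0 -> roots r_1 = 1/3, r_2 = -1/3.
Take r = r_1 = 1/3. Let y(x) = x^r sum_{n>=0} a_n x^n with a_0 = 1.
Substitute y = x^r sum a_n x^n and match x^{r+n}. The recurrence is
  D(n) a_n - 4 a_{n-1} = 0,  where D(n) = (r+n)(r+n-1) + (1)(r+n) + (-1/9).
  a_n = 4 / D(n) * a_{n-1}.
Since the indicial polynomial factors as (r - r_1)(r - r_2), D(n) = (r_1 + n - r_1)(r_1 + n - r_2) = n(n + 2/3).
Evaluating step by step (a_0 = 1):
  n = 1: D(1) = 1(1 + 2/3) = 5/3; numerator = 4(1) = 4; a_1 = (4)/(5/3) = 12/5
  n = 2: D(2) = 2(2 + 2/3) = 16/3; numerator = 4(12/5) = 48/5; a_2 = (48/5)/(16/3) = 9/5
  n = 3: D(3) = 3(3 + 2/3) = 11; numerator = 4(9/5) = 36/5; a_3 = (36/5)/(11) = 36/55
  n = 4: D(4) = 4(4 + 2/3) = 56/3; numerator = 4(36/55) = 144/55; a_4 = (144/55)/(56/3) = 54/385
  n = 5: D(5) = 5(5 + 2/3) = 85/3; numerator = 4(54/385) = 216/385; a_5 = (216/385)/(85/3) = 648/32725

r = 1/3; a_0 = 1; a_1 = 12/5; a_2 = 9/5; a_3 = 36/55; a_4 = 54/385; a_5 = 648/32725


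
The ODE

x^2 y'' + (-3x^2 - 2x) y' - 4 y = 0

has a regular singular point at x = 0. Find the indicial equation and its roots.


Divide by x^2 to reach normal form y'' + P_1(x) y' + P_2(x) y = 0 with P_1(x) = -3 - 2/x and P_2(x) = -4/x^2.
x = 0 is a singular point because the y'-coefficient -3 - 2/x has a pole at x = 0 and the y-coefficient -4/x^2 has a pole at x = 0.
It is a regular singular point because x P_1(x) = p(x) = -3x - 2 and x^2 P_2(x) = q(x) = -4 are polynomials, hence analytic at x = 0.
p(0) = -2,  q(0) = -4.
Indicial equation: r(r-1) + p(0) r + q(0) = 0, i.e. r^2 + (p(0) - 1) r + q(0) = 0, i.e. r^2 - 3 r - 4 = 0.
Discriminant: (-3)^2 - 4(-4) = 25, so r = (3 ± 5)/2.
Solving: r_1 = 4, r_2 = -1.

indicial: r^2 - 3 r - 4 = 0; roots r_1 = 4, r_2 = -1


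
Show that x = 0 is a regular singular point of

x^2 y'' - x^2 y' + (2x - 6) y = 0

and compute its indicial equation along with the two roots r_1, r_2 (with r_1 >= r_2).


Divide by x^2 to reach normal form y'' + P_1(x) y' + P_2(x) y = 0 with P_1(x) = -1 and P_2(x) = 2/x - 6/x^2.
x = 0 is a singular point because the y-coefficient 2/x - 6/x^2 has a pole at x = 0.
It is a regular singular point because x P_1(x) = p(x) = -x and x^2 P_2(x) = q(x) = 2x - 6 are polynomials, hence analytic at x = 0.
p(0) = 0,  q(0) = -6.
Indicial equation: r(r-1) + p(0) r + q(0) = 0, i.e. r^2 + (p(0) - 1) r + q(0) = 0, i.e. r^2 - 1 r - 6 = 0.
Discriminant: (-1)^2 - 4(-6) = 25, so r = (1 ± 5)/2.
Solving: r_1 = 3, r_2 = -2.

indicial: r^2 - 1 r - 6 = 0; roots r_1 = 3, r_2 = -2


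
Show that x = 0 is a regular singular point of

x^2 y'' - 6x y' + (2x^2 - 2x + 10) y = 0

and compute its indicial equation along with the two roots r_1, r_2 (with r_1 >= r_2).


Divide by x^2 to reach normal form y'' + P_1(x) y' + P_2(x) y = 0 with P_1(x) = -6/x and P_2(x) = 2 - 2/x + 10/x^2.
x = 0 is a singular point because the y'-coefficient -6/x has a pole at x = 0 and the y-coefficient 2 - 2/x + 10/x^2 has a pole at x = 0.
It is a regular singular point because x P_1(x) = p(x) = -6 and x^2 P_2(x) = q(x) = 2x^2 - 2x + 10 are polynomials, hence analytic at x = 0.
p(0) = -6,  q(0) = 10.
Indicial equation: r(r-1) + p(0) r + q(0) = 0, i.e. r^2 + (p(0) - 1) r + q(0) = 0, i.e. r^2 - 7 r + 10 = 0.
Discriminant: (-7)^2 - 4(10) = 9, so r = (7 ± 3)/2.
Solving: r_1 = 5, r_2 = 2.

indicial: r^2 - 7 r + 10 = 0; roots r_1 = 5, r_2 = 2


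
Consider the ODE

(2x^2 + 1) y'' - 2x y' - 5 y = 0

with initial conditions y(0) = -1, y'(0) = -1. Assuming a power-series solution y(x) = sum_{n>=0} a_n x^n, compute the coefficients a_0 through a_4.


Ansatz: y(x) = sum_{n>=0} a_n x^n, so y'(x) = sum_{n>=1} n a_n x^(n-1) and y''(x) = sum_{n>=2} n(n-1) a_n x^(n-2).
Substitute into P(x) y'' + Q(x) y' + R(x) y = 0 with P(x) = 2x^2 + 1, Q(x) = -2x, R(x) = -5, and match powers of x.
Initial conditions: a_0 = -1, a_1 = -1.
Setting the coefficient of each power of x to zero and solving order by order (substituting the coefficients already found):
  x^0: 2 a_2 - 5 a_0 = 0  ->  2 a_2 = 5 a_0 = -5  ->  a_2 = -5/2
  x^1: 6 a_3 - 7 a_1 = 0  ->  6 a_3 = 7 a_1 = -7  ->  a_3 = -7/6
  x^2: 12 a_4 - 5 a_2 = 0  ->  12 a_4 = 5 a_2 = -25/2  ->  a_4 = -25/24
Truncated series: y(x) = -1 - x - (5/2) x^2 - (7/6) x^3 - (25/24) x^4 + O(x^5).

a_0 = -1; a_1 = -1; a_2 = -5/2; a_3 = -7/6; a_4 = -25/24


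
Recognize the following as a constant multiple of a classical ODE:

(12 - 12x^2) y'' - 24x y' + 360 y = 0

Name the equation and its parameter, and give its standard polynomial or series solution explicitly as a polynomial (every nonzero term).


All three coefficients share the factor 12; dividing through by 12 gives  (1 - x^2) y'' - 2x y' + 30 y = 0.
This matches the Legendre equation (1 - x^2) y'' - 2x y' + n(n+1) y = 0 (note the -2x y' term) with n(n+1) = 30, so n = 5; the polynomial solution is P_5(x).
With y = sum_k a_k x^k, matching x^k gives (k+2)(k+1) a_{k+2} = [k(k+1) - n(n+1)] a_k = (k - 5)(k + 6) a_k. The right side vanishes at k = 5, so the series with the parity of 5 terminates at degree 5.
Standard normalization (P_n(1) = 1): leading coefficient (2n)!/(2^n (n!)^2) = 3628800/(32*14400) = 63/8, so a_5 = 63/8. Work downward with a_k = (k+1)(k+2) a_{k+2} / ((k - 5)(k + 6)):
  a_3 = (4)(5)(63/8) / ((3 - 5)(3 + 6)) = (315/2)/(-18) = -35/4
  a_1 = (2)(3)(-35/4) / ((1 - 5)(1 + 6)) = (-105/2)/(-28) = 15/8
Hence P_5(x) = 63 x^5/8 - 35 x^3/4 + 15 x/8.

P_5(x); series = 63 x^5/8 - 35 x^3/4 + 15 x/8
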